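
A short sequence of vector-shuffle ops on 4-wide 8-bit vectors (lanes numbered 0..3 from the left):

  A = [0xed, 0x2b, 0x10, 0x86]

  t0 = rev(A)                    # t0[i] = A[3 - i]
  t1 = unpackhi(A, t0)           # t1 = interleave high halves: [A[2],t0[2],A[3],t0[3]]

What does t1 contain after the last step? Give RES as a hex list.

RES = [0x10, 0x2b, 0x86, 0xed]

  t0: 86 10 2b ed
  t1: 10 2b 86 ed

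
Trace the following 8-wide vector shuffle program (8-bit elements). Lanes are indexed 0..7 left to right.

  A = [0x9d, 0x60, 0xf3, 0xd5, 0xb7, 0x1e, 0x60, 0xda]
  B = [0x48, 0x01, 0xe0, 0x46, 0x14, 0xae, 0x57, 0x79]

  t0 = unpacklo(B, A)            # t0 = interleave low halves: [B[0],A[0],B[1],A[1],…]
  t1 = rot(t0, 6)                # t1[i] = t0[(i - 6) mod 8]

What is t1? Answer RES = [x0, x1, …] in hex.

RES = [ 0x01  0x60  0xe0  0xf3  0x46  0xd5  0x48  0x9d ]

  t0: 48 9d 01 60 e0 f3 46 d5
  t1: 01 60 e0 f3 46 d5 48 9d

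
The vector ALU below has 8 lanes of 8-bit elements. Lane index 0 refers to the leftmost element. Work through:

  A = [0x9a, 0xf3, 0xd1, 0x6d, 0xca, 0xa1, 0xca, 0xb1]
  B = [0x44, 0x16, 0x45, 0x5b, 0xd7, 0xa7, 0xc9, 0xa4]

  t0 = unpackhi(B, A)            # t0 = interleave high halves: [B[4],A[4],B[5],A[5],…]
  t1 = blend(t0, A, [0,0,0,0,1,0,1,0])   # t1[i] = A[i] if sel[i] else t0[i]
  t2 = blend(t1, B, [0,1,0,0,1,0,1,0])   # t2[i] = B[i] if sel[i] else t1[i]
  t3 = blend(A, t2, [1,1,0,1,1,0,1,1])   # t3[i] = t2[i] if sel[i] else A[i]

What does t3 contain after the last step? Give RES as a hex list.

RES = [0xd7, 0x16, 0xd1, 0xa1, 0xd7, 0xa1, 0xc9, 0xb1]

  t0: d7 ca a7 a1 c9 ca a4 b1
  t1: d7 ca a7 a1 ca ca ca b1
  t2: d7 16 a7 a1 d7 ca c9 b1
  t3: d7 16 d1 a1 d7 a1 c9 b1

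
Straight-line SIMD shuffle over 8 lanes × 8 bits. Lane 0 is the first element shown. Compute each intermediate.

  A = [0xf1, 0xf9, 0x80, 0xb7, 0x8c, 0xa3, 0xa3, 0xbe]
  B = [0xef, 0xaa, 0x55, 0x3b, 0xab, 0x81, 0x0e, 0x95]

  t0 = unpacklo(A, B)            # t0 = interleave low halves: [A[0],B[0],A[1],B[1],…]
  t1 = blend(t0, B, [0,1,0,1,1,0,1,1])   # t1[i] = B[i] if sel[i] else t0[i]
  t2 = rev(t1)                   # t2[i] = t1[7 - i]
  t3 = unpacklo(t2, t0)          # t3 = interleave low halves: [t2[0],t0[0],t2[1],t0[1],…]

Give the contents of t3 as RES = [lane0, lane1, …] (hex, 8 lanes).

RES = [0x95, 0xf1, 0x0e, 0xef, 0x55, 0xf9, 0xab, 0xaa]

→ t0 |f1|ef|f9|aa|80|55|b7|3b|
→ t1 |f1|aa|f9|3b|ab|55|0e|95|
→ t2 |95|0e|55|ab|3b|f9|aa|f1|
→ t3 |95|f1|0e|ef|55|f9|ab|aa|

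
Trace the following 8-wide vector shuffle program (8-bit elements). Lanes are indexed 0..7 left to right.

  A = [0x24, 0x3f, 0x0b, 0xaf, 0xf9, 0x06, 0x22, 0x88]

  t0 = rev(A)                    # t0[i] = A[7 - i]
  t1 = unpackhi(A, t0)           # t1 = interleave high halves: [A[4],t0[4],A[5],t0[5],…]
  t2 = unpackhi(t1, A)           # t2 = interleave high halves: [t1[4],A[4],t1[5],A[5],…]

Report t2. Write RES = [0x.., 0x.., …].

  t0: 88 22 06 f9 af 0b 3f 24
  t1: f9 af 06 0b 22 3f 88 24
  t2: 22 f9 3f 06 88 22 24 88

RES = [ 0x22  0xf9  0x3f  0x06  0x88  0x22  0x24  0x88 ]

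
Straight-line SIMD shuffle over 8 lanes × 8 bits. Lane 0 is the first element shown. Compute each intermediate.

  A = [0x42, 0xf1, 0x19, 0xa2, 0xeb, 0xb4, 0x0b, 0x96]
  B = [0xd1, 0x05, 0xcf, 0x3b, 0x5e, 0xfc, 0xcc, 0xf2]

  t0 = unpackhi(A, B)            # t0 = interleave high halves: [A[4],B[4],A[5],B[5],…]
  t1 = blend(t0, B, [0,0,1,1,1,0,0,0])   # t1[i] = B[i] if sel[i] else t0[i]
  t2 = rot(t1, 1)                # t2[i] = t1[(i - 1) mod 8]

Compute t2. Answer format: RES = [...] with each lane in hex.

t0 = [0xeb, 0x5e, 0xb4, 0xfc, 0x0b, 0xcc, 0x96, 0xf2]
t1 = [0xeb, 0x5e, 0xcf, 0x3b, 0x5e, 0xcc, 0x96, 0xf2]
t2 = [0xf2, 0xeb, 0x5e, 0xcf, 0x3b, 0x5e, 0xcc, 0x96]

RES = [ 0xf2  0xeb  0x5e  0xcf  0x3b  0x5e  0xcc  0x96 ]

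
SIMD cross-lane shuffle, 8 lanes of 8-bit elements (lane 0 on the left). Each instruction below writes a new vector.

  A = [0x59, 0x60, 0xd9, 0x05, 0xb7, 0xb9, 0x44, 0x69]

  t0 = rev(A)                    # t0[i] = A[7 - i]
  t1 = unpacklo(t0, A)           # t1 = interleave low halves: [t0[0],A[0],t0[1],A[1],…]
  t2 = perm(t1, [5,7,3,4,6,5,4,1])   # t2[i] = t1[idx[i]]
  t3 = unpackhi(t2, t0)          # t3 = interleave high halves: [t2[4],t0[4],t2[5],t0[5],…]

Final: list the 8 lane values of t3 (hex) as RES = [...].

RES = [0xb7, 0x05, 0xd9, 0xd9, 0xb9, 0x60, 0x59, 0x59]

→ t0 |69|44|b9|b7|05|d9|60|59|
→ t1 |69|59|44|60|b9|d9|b7|05|
→ t2 |d9|05|60|b9|b7|d9|b9|59|
→ t3 |b7|05|d9|d9|b9|60|59|59|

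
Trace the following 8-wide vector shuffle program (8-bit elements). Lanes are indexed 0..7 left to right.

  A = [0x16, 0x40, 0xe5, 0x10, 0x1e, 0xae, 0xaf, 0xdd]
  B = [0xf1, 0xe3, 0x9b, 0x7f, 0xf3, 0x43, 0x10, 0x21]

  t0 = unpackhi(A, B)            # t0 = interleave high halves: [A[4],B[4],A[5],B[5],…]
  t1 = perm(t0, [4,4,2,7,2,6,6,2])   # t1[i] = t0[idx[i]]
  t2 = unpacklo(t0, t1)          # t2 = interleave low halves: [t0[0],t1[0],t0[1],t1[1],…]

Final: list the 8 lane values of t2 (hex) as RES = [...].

RES = [ 0x1e  0xaf  0xf3  0xaf  0xae  0xae  0x43  0x21 ]

  t0: 1e f3 ae 43 af 10 dd 21
  t1: af af ae 21 ae dd dd ae
  t2: 1e af f3 af ae ae 43 21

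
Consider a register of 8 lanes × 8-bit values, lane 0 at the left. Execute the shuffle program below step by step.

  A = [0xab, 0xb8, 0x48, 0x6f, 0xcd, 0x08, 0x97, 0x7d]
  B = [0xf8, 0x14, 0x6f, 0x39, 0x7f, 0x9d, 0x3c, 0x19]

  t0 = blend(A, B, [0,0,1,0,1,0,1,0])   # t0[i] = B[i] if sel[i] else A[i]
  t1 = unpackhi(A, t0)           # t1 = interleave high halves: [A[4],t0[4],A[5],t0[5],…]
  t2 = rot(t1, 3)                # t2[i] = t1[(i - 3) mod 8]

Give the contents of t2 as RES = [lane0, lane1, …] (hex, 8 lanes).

→ t0 |ab|b8|6f|6f|7f|08|3c|7d|
→ t1 |cd|7f|08|08|97|3c|7d|7d|
→ t2 |3c|7d|7d|cd|7f|08|08|97|

RES = [0x3c, 0x7d, 0x7d, 0xcd, 0x7f, 0x08, 0x08, 0x97]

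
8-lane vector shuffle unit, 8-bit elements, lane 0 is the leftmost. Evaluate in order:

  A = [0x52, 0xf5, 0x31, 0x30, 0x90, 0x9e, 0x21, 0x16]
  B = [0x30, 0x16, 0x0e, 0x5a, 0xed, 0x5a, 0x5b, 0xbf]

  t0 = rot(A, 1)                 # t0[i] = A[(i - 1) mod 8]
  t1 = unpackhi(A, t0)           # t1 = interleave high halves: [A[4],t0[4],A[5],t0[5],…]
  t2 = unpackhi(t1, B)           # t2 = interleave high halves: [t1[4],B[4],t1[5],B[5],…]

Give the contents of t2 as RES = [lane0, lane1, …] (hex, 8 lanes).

RES = [ 0x21  0xed  0x9e  0x5a  0x16  0x5b  0x21  0xbf ]

t0 = [0x16, 0x52, 0xf5, 0x31, 0x30, 0x90, 0x9e, 0x21]
t1 = [0x90, 0x30, 0x9e, 0x90, 0x21, 0x9e, 0x16, 0x21]
t2 = [0x21, 0xed, 0x9e, 0x5a, 0x16, 0x5b, 0x21, 0xbf]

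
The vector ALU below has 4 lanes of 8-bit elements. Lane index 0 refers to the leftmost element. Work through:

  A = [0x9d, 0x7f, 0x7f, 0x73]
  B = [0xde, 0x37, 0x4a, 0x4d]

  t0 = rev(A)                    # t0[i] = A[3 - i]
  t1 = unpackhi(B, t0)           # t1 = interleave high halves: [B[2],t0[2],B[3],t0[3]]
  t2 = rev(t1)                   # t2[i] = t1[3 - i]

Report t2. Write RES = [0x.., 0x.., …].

RES = [0x9d, 0x4d, 0x7f, 0x4a]

  t0: 73 7f 7f 9d
  t1: 4a 7f 4d 9d
  t2: 9d 4d 7f 4a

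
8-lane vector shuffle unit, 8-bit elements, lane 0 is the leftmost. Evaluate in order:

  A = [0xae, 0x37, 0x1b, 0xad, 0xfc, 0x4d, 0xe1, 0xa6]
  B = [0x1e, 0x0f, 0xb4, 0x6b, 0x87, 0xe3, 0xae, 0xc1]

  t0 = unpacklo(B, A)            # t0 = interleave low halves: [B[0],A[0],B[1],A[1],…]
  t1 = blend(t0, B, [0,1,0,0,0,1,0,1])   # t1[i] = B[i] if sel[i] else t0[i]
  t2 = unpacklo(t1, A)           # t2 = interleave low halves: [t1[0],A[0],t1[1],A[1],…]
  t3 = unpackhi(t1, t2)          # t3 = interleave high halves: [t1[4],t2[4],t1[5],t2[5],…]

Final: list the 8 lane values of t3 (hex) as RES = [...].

→ t0 |1e|ae|0f|37|b4|1b|6b|ad|
→ t1 |1e|0f|0f|37|b4|e3|6b|c1|
→ t2 |1e|ae|0f|37|0f|1b|37|ad|
→ t3 |b4|0f|e3|1b|6b|37|c1|ad|

RES = [ 0xb4  0x0f  0xe3  0x1b  0x6b  0x37  0xc1  0xad ]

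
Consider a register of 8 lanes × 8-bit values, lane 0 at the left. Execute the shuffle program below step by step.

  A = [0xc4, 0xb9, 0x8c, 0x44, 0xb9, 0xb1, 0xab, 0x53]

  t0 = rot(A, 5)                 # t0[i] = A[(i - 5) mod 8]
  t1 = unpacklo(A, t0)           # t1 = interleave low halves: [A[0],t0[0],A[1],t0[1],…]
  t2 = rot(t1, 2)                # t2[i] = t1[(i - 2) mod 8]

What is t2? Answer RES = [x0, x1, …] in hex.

RES = [0x44, 0xab, 0xc4, 0x44, 0xb9, 0xb9, 0x8c, 0xb1]

t0 = [0x44, 0xb9, 0xb1, 0xab, 0x53, 0xc4, 0xb9, 0x8c]
t1 = [0xc4, 0x44, 0xb9, 0xb9, 0x8c, 0xb1, 0x44, 0xab]
t2 = [0x44, 0xab, 0xc4, 0x44, 0xb9, 0xb9, 0x8c, 0xb1]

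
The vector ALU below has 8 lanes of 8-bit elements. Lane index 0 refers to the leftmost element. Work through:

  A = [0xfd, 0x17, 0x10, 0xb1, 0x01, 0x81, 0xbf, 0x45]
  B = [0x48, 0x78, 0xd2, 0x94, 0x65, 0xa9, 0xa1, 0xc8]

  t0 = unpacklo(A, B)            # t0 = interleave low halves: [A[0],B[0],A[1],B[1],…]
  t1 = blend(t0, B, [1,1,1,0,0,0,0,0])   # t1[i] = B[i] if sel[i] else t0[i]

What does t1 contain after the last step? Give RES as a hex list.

RES = [0x48, 0x78, 0xd2, 0x78, 0x10, 0xd2, 0xb1, 0x94]

  t0: fd 48 17 78 10 d2 b1 94
  t1: 48 78 d2 78 10 d2 b1 94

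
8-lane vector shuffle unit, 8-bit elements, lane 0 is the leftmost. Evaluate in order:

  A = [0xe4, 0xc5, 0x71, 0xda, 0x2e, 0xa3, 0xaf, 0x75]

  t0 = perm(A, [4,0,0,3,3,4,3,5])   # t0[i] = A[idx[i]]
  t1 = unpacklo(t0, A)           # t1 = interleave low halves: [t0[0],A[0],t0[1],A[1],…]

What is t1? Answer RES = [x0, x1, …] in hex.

RES = [0x2e, 0xe4, 0xe4, 0xc5, 0xe4, 0x71, 0xda, 0xda]

→ t0 |2e|e4|e4|da|da|2e|da|a3|
→ t1 |2e|e4|e4|c5|e4|71|da|da|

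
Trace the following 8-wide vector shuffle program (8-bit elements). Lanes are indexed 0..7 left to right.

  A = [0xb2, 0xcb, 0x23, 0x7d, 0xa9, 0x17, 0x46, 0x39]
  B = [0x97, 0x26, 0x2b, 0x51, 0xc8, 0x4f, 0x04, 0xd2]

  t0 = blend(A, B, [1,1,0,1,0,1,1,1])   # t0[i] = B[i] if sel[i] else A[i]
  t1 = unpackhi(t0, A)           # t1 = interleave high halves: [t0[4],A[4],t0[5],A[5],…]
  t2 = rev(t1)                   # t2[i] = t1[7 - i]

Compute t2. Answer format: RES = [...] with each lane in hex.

t0 = [0x97, 0x26, 0x23, 0x51, 0xa9, 0x4f, 0x04, 0xd2]
t1 = [0xa9, 0xa9, 0x4f, 0x17, 0x04, 0x46, 0xd2, 0x39]
t2 = [0x39, 0xd2, 0x46, 0x04, 0x17, 0x4f, 0xa9, 0xa9]

RES = [0x39, 0xd2, 0x46, 0x04, 0x17, 0x4f, 0xa9, 0xa9]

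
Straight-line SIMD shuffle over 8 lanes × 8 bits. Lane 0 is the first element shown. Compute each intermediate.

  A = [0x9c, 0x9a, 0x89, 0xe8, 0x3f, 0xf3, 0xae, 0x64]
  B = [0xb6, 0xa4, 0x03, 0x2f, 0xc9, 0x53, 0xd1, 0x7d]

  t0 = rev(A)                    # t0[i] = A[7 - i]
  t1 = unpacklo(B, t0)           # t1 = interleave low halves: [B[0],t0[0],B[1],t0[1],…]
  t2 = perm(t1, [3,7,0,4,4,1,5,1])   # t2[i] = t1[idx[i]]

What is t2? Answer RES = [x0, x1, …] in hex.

RES = [0xae, 0x3f, 0xb6, 0x03, 0x03, 0x64, 0xf3, 0x64]

  t0: 64 ae f3 3f e8 89 9a 9c
  t1: b6 64 a4 ae 03 f3 2f 3f
  t2: ae 3f b6 03 03 64 f3 64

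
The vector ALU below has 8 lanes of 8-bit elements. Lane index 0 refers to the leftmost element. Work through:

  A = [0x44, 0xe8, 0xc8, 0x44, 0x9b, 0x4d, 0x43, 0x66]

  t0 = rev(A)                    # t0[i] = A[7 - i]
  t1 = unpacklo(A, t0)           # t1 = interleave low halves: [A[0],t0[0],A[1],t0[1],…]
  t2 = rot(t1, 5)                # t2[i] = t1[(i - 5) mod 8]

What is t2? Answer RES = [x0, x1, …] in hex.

t0 = [0x66, 0x43, 0x4d, 0x9b, 0x44, 0xc8, 0xe8, 0x44]
t1 = [0x44, 0x66, 0xe8, 0x43, 0xc8, 0x4d, 0x44, 0x9b]
t2 = [0x43, 0xc8, 0x4d, 0x44, 0x9b, 0x44, 0x66, 0xe8]

RES = [ 0x43  0xc8  0x4d  0x44  0x9b  0x44  0x66  0xe8 ]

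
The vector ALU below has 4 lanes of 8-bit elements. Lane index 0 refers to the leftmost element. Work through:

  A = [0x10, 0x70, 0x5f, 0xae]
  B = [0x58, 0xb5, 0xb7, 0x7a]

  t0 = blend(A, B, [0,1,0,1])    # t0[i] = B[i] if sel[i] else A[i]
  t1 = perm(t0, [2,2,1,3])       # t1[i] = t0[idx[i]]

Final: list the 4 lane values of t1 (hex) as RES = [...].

RES = [0x5f, 0x5f, 0xb5, 0x7a]

  t0: 10 b5 5f 7a
  t1: 5f 5f b5 7a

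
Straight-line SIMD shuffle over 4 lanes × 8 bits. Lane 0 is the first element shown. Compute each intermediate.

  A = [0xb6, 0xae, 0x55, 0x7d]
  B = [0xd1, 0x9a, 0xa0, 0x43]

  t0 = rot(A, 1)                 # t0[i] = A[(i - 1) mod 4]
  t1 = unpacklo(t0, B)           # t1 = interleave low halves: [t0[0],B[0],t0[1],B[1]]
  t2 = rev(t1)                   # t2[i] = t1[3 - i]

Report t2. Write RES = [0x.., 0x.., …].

RES = [0x9a, 0xb6, 0xd1, 0x7d]

  t0: 7d b6 ae 55
  t1: 7d d1 b6 9a
  t2: 9a b6 d1 7d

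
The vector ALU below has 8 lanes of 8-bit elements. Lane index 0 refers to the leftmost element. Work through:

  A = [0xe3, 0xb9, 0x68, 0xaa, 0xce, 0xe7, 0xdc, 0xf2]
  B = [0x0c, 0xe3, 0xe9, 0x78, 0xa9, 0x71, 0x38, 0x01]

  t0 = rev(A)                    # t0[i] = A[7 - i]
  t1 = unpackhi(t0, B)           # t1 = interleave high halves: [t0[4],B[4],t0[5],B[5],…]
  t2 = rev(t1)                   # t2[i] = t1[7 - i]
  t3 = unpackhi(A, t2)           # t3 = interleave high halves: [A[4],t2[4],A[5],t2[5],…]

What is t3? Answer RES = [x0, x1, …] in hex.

RES = [ 0xce  0x71  0xe7  0x68  0xdc  0xa9  0xf2  0xaa ]

t0 = [0xf2, 0xdc, 0xe7, 0xce, 0xaa, 0x68, 0xb9, 0xe3]
t1 = [0xaa, 0xa9, 0x68, 0x71, 0xb9, 0x38, 0xe3, 0x01]
t2 = [0x01, 0xe3, 0x38, 0xb9, 0x71, 0x68, 0xa9, 0xaa]
t3 = [0xce, 0x71, 0xe7, 0x68, 0xdc, 0xa9, 0xf2, 0xaa]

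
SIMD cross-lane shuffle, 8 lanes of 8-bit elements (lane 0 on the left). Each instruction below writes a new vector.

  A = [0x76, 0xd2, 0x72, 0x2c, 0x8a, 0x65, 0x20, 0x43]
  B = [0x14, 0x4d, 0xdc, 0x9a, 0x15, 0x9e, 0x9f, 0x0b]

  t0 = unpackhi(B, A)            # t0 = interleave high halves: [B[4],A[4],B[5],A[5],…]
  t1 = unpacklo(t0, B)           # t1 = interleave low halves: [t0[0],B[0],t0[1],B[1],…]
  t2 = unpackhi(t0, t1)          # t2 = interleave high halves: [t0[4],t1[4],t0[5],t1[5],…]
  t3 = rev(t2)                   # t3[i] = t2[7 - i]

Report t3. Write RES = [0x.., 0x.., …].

→ t0 |15|8a|9e|65|9f|20|0b|43|
→ t1 |15|14|8a|4d|9e|dc|65|9a|
→ t2 |9f|9e|20|dc|0b|65|43|9a|
→ t3 |9a|43|65|0b|dc|20|9e|9f|

RES = [0x9a, 0x43, 0x65, 0x0b, 0xdc, 0x20, 0x9e, 0x9f]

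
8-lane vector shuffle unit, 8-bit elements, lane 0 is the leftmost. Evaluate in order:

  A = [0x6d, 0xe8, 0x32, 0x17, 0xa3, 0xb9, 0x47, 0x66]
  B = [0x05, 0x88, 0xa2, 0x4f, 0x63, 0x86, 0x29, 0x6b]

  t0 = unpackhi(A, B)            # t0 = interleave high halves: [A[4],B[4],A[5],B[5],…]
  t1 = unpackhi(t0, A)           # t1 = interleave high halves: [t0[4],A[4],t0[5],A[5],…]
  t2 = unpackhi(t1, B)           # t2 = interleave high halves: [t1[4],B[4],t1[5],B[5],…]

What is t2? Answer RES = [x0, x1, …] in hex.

RES = [ 0x66  0x63  0x47  0x86  0x6b  0x29  0x66  0x6b ]

→ t0 |a3|63|b9|86|47|29|66|6b|
→ t1 |47|a3|29|b9|66|47|6b|66|
→ t2 |66|63|47|86|6b|29|66|6b|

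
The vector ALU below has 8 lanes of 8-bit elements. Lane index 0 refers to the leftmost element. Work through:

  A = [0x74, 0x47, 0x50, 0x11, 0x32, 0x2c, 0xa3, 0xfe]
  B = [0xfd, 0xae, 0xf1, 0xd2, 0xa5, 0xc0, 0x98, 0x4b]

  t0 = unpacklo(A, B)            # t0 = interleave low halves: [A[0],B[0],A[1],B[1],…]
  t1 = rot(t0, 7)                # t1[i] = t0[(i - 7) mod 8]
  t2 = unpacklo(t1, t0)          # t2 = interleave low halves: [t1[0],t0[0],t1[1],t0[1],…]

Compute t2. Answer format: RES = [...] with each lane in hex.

RES = [ 0xfd  0x74  0x47  0xfd  0xae  0x47  0x50  0xae ]

→ t0 |74|fd|47|ae|50|f1|11|d2|
→ t1 |fd|47|ae|50|f1|11|d2|74|
→ t2 |fd|74|47|fd|ae|47|50|ae|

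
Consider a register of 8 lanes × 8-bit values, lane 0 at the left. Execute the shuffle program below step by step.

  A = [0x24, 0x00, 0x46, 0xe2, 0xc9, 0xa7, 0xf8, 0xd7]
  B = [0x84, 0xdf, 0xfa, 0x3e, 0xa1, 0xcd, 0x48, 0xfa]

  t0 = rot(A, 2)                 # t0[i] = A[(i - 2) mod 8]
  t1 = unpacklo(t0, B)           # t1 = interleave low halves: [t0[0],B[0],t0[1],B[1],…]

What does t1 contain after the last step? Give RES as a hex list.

→ t0 |f8|d7|24|00|46|e2|c9|a7|
→ t1 |f8|84|d7|df|24|fa|00|3e|

RES = [0xf8, 0x84, 0xd7, 0xdf, 0x24, 0xfa, 0x00, 0x3e]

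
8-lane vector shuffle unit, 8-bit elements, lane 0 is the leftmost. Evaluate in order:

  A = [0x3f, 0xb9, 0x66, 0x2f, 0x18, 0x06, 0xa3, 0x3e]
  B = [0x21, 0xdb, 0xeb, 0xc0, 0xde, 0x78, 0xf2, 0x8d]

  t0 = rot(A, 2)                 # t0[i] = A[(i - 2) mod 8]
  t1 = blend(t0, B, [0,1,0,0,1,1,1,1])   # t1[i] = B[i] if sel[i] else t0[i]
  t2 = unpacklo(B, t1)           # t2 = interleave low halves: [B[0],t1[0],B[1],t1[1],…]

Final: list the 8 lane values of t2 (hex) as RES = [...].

RES = [0x21, 0xa3, 0xdb, 0xdb, 0xeb, 0x3f, 0xc0, 0xb9]

t0 = [0xa3, 0x3e, 0x3f, 0xb9, 0x66, 0x2f, 0x18, 0x06]
t1 = [0xa3, 0xdb, 0x3f, 0xb9, 0xde, 0x78, 0xf2, 0x8d]
t2 = [0x21, 0xa3, 0xdb, 0xdb, 0xeb, 0x3f, 0xc0, 0xb9]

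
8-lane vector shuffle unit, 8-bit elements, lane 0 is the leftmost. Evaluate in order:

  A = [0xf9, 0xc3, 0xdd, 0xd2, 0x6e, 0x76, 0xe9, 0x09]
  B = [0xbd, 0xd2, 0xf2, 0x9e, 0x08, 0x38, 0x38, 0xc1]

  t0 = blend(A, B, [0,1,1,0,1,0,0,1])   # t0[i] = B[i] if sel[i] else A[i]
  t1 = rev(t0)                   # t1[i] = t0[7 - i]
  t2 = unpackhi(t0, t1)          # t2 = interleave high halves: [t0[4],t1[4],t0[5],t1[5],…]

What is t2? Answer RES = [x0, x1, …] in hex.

RES = [ 0x08  0xd2  0x76  0xf2  0xe9  0xd2  0xc1  0xf9 ]

→ t0 |f9|d2|f2|d2|08|76|e9|c1|
→ t1 |c1|e9|76|08|d2|f2|d2|f9|
→ t2 |08|d2|76|f2|e9|d2|c1|f9|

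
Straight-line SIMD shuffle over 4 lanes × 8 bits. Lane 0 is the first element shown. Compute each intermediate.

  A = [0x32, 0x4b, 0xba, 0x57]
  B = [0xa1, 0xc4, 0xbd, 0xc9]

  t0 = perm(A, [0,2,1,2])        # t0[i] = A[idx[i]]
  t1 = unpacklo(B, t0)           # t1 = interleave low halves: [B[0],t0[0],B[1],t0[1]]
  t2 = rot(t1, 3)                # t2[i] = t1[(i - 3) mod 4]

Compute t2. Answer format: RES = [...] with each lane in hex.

  t0: 32 ba 4b ba
  t1: a1 32 c4 ba
  t2: 32 c4 ba a1

RES = [0x32, 0xc4, 0xba, 0xa1]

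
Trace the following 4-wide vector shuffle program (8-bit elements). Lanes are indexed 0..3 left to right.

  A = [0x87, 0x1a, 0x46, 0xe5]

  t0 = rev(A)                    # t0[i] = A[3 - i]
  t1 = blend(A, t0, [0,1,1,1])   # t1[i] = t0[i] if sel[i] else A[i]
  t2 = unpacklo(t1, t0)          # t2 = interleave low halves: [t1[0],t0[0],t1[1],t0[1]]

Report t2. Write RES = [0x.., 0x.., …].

RES = [ 0x87  0xe5  0x46  0x46 ]

t0 = [0xe5, 0x46, 0x1a, 0x87]
t1 = [0x87, 0x46, 0x1a, 0x87]
t2 = [0x87, 0xe5, 0x46, 0x46]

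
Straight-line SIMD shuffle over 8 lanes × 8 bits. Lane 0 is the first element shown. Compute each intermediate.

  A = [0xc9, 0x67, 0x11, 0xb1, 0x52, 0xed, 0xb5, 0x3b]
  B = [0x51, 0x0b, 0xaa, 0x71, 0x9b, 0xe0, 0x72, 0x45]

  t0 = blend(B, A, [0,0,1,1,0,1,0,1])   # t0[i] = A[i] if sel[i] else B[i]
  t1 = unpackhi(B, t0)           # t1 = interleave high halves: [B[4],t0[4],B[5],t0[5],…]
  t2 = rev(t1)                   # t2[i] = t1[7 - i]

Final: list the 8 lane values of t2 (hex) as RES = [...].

  t0: 51 0b 11 b1 9b ed 72 3b
  t1: 9b 9b e0 ed 72 72 45 3b
  t2: 3b 45 72 72 ed e0 9b 9b

RES = [0x3b, 0x45, 0x72, 0x72, 0xed, 0xe0, 0x9b, 0x9b]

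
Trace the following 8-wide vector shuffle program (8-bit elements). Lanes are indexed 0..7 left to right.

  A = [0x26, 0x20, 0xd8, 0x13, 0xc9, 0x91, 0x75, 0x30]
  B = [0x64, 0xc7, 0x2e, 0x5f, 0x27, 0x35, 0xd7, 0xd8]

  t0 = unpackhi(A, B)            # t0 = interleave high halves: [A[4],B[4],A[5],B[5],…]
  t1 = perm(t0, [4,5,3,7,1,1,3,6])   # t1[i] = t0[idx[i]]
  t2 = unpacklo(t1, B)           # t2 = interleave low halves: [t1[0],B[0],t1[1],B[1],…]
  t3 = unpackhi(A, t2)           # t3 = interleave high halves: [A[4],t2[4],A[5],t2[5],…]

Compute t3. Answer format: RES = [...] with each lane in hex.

RES = [0xc9, 0x35, 0x91, 0x2e, 0x75, 0xd8, 0x30, 0x5f]

→ t0 |c9|27|91|35|75|d7|30|d8|
→ t1 |75|d7|35|d8|27|27|35|30|
→ t2 |75|64|d7|c7|35|2e|d8|5f|
→ t3 |c9|35|91|2e|75|d8|30|5f|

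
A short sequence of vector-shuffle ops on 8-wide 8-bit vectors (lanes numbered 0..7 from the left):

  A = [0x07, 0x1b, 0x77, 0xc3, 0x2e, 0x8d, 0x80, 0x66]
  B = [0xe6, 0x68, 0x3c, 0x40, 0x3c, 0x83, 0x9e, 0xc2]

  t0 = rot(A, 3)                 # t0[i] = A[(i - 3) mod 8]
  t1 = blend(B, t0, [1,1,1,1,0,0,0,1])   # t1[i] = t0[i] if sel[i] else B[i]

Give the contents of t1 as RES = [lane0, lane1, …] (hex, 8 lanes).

  t0: 8d 80 66 07 1b 77 c3 2e
  t1: 8d 80 66 07 3c 83 9e 2e

RES = [ 0x8d  0x80  0x66  0x07  0x3c  0x83  0x9e  0x2e ]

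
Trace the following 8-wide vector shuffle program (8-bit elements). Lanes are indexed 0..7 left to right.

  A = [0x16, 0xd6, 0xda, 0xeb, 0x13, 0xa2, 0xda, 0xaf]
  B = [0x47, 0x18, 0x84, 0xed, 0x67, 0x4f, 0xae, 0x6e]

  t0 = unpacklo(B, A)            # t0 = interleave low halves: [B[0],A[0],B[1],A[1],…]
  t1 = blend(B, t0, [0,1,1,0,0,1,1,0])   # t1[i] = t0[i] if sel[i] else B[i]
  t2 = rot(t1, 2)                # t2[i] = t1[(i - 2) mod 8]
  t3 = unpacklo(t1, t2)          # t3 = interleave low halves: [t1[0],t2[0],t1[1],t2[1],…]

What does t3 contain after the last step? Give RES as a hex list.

  t0: 47 16 18 d6 84 da ed eb
  t1: 47 16 18 ed 67 da ed 6e
  t2: ed 6e 47 16 18 ed 67 da
  t3: 47 ed 16 6e 18 47 ed 16

RES = [ 0x47  0xed  0x16  0x6e  0x18  0x47  0xed  0x16 ]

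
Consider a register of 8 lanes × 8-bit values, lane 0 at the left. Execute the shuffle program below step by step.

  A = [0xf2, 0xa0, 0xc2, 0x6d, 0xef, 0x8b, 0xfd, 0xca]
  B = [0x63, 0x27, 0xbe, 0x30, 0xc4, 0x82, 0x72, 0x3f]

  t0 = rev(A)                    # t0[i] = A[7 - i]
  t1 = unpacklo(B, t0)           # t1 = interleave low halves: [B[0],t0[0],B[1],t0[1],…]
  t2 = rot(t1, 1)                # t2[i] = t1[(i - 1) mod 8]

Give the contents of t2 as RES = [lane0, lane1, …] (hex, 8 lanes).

→ t0 |ca|fd|8b|ef|6d|c2|a0|f2|
→ t1 |63|ca|27|fd|be|8b|30|ef|
→ t2 |ef|63|ca|27|fd|be|8b|30|

RES = [0xef, 0x63, 0xca, 0x27, 0xfd, 0xbe, 0x8b, 0x30]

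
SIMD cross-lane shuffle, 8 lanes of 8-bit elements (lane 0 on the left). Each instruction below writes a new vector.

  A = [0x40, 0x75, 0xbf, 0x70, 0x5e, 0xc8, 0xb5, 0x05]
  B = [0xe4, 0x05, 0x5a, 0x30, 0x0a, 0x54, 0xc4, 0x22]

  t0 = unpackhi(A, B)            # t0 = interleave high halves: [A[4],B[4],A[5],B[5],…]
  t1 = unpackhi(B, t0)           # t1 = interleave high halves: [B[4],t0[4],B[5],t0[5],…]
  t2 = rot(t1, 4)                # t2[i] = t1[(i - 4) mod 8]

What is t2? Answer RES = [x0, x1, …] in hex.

→ t0 |5e|0a|c8|54|b5|c4|05|22|
→ t1 |0a|b5|54|c4|c4|05|22|22|
→ t2 |c4|05|22|22|0a|b5|54|c4|

RES = [0xc4, 0x05, 0x22, 0x22, 0x0a, 0xb5, 0x54, 0xc4]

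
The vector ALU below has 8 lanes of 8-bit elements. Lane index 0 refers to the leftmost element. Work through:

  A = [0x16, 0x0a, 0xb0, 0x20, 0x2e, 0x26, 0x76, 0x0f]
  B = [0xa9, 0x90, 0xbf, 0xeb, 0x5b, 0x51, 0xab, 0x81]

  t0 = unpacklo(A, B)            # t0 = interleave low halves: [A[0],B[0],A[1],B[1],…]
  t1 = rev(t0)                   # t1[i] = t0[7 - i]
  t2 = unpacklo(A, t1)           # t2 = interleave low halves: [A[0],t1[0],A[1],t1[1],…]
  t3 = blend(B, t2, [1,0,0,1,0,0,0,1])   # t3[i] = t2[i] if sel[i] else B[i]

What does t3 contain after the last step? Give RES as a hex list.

t0 = [0x16, 0xa9, 0x0a, 0x90, 0xb0, 0xbf, 0x20, 0xeb]
t1 = [0xeb, 0x20, 0xbf, 0xb0, 0x90, 0x0a, 0xa9, 0x16]
t2 = [0x16, 0xeb, 0x0a, 0x20, 0xb0, 0xbf, 0x20, 0xb0]
t3 = [0x16, 0x90, 0xbf, 0x20, 0x5b, 0x51, 0xab, 0xb0]

RES = [ 0x16  0x90  0xbf  0x20  0x5b  0x51  0xab  0xb0 ]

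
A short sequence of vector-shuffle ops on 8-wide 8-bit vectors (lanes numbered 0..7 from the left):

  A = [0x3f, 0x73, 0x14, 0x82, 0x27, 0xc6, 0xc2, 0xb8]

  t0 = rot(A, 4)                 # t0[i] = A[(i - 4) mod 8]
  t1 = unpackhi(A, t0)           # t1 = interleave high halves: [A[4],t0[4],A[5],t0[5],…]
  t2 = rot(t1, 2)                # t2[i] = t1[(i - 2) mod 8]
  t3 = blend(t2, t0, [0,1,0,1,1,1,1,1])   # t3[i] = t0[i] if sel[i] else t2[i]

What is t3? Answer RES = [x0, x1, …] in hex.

RES = [0xb8, 0xc6, 0x27, 0xb8, 0x3f, 0x73, 0x14, 0x82]

t0 = [0x27, 0xc6, 0xc2, 0xb8, 0x3f, 0x73, 0x14, 0x82]
t1 = [0x27, 0x3f, 0xc6, 0x73, 0xc2, 0x14, 0xb8, 0x82]
t2 = [0xb8, 0x82, 0x27, 0x3f, 0xc6, 0x73, 0xc2, 0x14]
t3 = [0xb8, 0xc6, 0x27, 0xb8, 0x3f, 0x73, 0x14, 0x82]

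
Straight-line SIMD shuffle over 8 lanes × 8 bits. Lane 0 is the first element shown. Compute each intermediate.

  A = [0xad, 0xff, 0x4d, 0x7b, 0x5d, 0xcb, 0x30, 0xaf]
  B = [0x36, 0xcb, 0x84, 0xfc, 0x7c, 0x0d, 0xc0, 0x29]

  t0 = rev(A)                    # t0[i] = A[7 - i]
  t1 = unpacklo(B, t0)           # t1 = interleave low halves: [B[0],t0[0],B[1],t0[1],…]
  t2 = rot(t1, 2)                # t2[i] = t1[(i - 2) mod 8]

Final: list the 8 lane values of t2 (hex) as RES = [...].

RES = [ 0xfc  0x5d  0x36  0xaf  0xcb  0x30  0x84  0xcb ]

→ t0 |af|30|cb|5d|7b|4d|ff|ad|
→ t1 |36|af|cb|30|84|cb|fc|5d|
→ t2 |fc|5d|36|af|cb|30|84|cb|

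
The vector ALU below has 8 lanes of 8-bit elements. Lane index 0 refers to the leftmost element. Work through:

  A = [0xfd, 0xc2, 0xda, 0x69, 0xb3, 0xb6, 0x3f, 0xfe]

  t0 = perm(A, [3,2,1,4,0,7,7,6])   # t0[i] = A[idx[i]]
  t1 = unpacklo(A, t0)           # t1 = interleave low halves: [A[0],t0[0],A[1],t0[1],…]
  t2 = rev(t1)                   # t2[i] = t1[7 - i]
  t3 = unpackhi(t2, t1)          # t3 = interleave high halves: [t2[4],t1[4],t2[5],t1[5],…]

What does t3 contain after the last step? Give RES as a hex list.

RES = [ 0xda  0xda  0xc2  0xc2  0x69  0x69  0xfd  0xb3 ]

  t0: 69 da c2 b3 fd fe fe 3f
  t1: fd 69 c2 da da c2 69 b3
  t2: b3 69 c2 da da c2 69 fd
  t3: da da c2 c2 69 69 fd b3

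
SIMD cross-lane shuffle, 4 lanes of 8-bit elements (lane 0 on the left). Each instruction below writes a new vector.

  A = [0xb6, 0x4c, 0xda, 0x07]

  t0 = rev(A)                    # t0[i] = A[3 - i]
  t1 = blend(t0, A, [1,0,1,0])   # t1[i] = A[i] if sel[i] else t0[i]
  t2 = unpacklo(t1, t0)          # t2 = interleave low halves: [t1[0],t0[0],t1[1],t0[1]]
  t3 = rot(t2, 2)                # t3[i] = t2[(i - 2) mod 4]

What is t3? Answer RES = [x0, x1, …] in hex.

RES = [ 0xda  0xda  0xb6  0x07 ]

  t0: 07 da 4c b6
  t1: b6 da da b6
  t2: b6 07 da da
  t3: da da b6 07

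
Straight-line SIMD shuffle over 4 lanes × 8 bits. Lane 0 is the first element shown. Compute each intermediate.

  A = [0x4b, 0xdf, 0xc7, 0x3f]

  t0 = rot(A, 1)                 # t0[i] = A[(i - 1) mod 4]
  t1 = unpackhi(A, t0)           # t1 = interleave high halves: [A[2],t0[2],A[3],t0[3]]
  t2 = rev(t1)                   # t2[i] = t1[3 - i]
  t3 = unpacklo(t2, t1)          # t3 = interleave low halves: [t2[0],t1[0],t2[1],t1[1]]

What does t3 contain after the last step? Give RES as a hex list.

  t0: 3f 4b df c7
  t1: c7 df 3f c7
  t2: c7 3f df c7
  t3: c7 c7 3f df

RES = [ 0xc7  0xc7  0x3f  0xdf ]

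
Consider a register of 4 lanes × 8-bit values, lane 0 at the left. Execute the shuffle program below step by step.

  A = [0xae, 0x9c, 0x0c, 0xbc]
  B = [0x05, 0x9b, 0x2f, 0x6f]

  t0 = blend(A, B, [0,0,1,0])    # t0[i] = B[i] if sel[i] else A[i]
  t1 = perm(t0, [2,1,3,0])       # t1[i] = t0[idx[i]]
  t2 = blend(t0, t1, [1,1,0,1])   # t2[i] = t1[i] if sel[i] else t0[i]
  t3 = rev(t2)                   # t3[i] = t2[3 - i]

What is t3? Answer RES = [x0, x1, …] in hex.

RES = [ 0xae  0x2f  0x9c  0x2f ]

t0 = [0xae, 0x9c, 0x2f, 0xbc]
t1 = [0x2f, 0x9c, 0xbc, 0xae]
t2 = [0x2f, 0x9c, 0x2f, 0xae]
t3 = [0xae, 0x2f, 0x9c, 0x2f]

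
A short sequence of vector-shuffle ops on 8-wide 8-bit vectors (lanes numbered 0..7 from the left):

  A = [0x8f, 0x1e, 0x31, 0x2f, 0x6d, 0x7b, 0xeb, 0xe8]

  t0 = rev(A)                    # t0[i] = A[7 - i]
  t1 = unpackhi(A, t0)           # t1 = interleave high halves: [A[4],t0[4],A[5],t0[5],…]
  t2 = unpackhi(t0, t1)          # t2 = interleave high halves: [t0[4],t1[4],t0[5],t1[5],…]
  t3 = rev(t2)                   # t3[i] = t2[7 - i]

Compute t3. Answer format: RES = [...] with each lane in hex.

→ t0 |e8|eb|7b|6d|2f|31|1e|8f|
→ t1 |6d|2f|7b|31|eb|1e|e8|8f|
→ t2 |2f|eb|31|1e|1e|e8|8f|8f|
→ t3 |8f|8f|e8|1e|1e|31|eb|2f|

RES = [0x8f, 0x8f, 0xe8, 0x1e, 0x1e, 0x31, 0xeb, 0x2f]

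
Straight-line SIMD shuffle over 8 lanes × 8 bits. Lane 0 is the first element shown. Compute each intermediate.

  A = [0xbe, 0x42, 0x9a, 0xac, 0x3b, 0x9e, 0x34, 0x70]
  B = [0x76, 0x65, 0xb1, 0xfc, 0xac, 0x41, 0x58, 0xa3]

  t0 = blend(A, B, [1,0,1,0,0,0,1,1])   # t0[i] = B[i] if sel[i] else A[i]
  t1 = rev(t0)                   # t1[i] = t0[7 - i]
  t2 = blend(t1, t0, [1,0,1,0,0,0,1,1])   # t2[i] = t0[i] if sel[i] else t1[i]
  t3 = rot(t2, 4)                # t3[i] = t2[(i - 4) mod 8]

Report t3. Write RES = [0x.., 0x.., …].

RES = [0xac, 0xb1, 0x58, 0xa3, 0x76, 0x58, 0xb1, 0x3b]

t0 = [0x76, 0x42, 0xb1, 0xac, 0x3b, 0x9e, 0x58, 0xa3]
t1 = [0xa3, 0x58, 0x9e, 0x3b, 0xac, 0xb1, 0x42, 0x76]
t2 = [0x76, 0x58, 0xb1, 0x3b, 0xac, 0xb1, 0x58, 0xa3]
t3 = [0xac, 0xb1, 0x58, 0xa3, 0x76, 0x58, 0xb1, 0x3b]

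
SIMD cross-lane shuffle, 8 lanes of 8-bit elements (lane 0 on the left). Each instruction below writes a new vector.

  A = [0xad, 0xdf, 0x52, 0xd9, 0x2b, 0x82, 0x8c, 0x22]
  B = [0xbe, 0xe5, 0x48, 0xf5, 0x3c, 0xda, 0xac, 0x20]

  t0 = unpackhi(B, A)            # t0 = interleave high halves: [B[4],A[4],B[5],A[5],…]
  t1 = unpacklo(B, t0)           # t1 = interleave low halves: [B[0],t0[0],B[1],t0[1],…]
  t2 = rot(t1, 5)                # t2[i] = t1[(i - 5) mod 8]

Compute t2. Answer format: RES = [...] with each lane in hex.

t0 = [0x3c, 0x2b, 0xda, 0x82, 0xac, 0x8c, 0x20, 0x22]
t1 = [0xbe, 0x3c, 0xe5, 0x2b, 0x48, 0xda, 0xf5, 0x82]
t2 = [0x2b, 0x48, 0xda, 0xf5, 0x82, 0xbe, 0x3c, 0xe5]

RES = [ 0x2b  0x48  0xda  0xf5  0x82  0xbe  0x3c  0xe5 ]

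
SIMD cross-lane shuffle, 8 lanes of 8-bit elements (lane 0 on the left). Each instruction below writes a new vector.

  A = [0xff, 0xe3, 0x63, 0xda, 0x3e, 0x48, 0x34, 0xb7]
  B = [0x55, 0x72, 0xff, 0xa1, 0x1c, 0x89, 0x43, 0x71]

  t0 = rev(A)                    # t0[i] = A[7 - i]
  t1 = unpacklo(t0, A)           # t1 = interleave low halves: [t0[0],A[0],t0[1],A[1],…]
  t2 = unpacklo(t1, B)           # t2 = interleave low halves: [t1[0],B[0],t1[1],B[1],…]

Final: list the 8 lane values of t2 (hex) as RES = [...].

t0 = [0xb7, 0x34, 0x48, 0x3e, 0xda, 0x63, 0xe3, 0xff]
t1 = [0xb7, 0xff, 0x34, 0xe3, 0x48, 0x63, 0x3e, 0xda]
t2 = [0xb7, 0x55, 0xff, 0x72, 0x34, 0xff, 0xe3, 0xa1]

RES = [ 0xb7  0x55  0xff  0x72  0x34  0xff  0xe3  0xa1 ]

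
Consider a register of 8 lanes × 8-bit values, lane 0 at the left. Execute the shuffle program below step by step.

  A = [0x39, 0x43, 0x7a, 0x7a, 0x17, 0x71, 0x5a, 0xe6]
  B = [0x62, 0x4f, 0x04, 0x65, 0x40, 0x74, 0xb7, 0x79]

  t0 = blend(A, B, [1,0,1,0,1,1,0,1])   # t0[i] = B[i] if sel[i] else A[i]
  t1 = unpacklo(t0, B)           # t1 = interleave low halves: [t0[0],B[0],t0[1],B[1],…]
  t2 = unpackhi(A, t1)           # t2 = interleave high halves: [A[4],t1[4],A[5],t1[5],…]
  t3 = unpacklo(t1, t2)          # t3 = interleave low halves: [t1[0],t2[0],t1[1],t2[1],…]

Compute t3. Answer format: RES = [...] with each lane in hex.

RES = [ 0x62  0x17  0x62  0x04  0x43  0x71  0x4f  0x04 ]

  t0: 62 43 04 7a 40 74 5a 79
  t1: 62 62 43 4f 04 04 7a 65
  t2: 17 04 71 04 5a 7a e6 65
  t3: 62 17 62 04 43 71 4f 04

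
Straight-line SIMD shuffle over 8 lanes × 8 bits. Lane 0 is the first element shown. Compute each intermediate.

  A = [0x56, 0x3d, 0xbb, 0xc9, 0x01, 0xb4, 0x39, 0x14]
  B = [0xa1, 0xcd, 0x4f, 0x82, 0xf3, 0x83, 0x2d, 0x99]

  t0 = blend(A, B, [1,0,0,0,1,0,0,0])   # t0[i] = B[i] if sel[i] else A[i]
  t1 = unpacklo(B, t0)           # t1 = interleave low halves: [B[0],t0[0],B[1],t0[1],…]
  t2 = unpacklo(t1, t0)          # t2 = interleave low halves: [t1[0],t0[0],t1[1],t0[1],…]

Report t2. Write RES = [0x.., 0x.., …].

RES = [0xa1, 0xa1, 0xa1, 0x3d, 0xcd, 0xbb, 0x3d, 0xc9]

  t0: a1 3d bb c9 f3 b4 39 14
  t1: a1 a1 cd 3d 4f bb 82 c9
  t2: a1 a1 a1 3d cd bb 3d c9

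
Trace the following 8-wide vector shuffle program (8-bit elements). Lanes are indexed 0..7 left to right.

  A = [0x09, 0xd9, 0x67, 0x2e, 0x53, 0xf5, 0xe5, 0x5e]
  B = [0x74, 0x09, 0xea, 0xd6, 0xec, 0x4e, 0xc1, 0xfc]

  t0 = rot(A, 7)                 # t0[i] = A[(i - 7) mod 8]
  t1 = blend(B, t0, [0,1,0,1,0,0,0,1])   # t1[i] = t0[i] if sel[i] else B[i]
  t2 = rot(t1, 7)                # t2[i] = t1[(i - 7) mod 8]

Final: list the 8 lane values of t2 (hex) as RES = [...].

→ t0 |d9|67|2e|53|f5|e5|5e|09|
→ t1 |74|67|ea|53|ec|4e|c1|09|
→ t2 |67|ea|53|ec|4e|c1|09|74|

RES = [0x67, 0xea, 0x53, 0xec, 0x4e, 0xc1, 0x09, 0x74]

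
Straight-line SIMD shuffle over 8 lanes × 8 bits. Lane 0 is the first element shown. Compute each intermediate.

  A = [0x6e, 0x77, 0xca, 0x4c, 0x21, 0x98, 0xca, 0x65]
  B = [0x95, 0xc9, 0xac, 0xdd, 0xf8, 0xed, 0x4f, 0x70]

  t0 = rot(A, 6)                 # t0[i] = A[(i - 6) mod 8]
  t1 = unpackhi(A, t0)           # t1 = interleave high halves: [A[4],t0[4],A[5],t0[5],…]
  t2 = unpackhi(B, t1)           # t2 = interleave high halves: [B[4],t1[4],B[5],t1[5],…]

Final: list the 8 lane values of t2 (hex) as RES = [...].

RES = [0xf8, 0xca, 0xed, 0x6e, 0x4f, 0x65, 0x70, 0x77]

t0 = [0xca, 0x4c, 0x21, 0x98, 0xca, 0x65, 0x6e, 0x77]
t1 = [0x21, 0xca, 0x98, 0x65, 0xca, 0x6e, 0x65, 0x77]
t2 = [0xf8, 0xca, 0xed, 0x6e, 0x4f, 0x65, 0x70, 0x77]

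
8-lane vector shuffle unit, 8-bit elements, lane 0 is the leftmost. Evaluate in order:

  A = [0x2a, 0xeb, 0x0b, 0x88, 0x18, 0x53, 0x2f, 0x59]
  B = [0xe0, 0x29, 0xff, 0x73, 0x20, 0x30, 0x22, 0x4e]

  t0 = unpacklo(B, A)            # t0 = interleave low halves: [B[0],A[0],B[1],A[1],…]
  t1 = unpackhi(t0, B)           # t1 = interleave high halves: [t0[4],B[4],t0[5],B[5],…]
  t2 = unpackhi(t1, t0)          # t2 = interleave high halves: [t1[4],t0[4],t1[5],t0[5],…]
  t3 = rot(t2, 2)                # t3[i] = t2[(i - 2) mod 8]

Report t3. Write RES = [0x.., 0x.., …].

  t0: e0 2a 29 eb ff 0b 73 88
  t1: ff 20 0b 30 73 22 88 4e
  t2: 73 ff 22 0b 88 73 4e 88
  t3: 4e 88 73 ff 22 0b 88 73

RES = [0x4e, 0x88, 0x73, 0xff, 0x22, 0x0b, 0x88, 0x73]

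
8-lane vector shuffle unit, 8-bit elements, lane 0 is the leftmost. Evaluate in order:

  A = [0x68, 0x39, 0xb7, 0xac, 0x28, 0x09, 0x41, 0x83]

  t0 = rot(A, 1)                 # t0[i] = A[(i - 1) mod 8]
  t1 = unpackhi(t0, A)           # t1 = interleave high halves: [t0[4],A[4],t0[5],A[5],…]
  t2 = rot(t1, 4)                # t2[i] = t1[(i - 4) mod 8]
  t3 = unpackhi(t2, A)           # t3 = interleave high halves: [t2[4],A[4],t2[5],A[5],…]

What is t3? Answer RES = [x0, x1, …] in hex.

RES = [ 0xac  0x28  0x28  0x09  0x28  0x41  0x09  0x83 ]

  t0: 83 68 39 b7 ac 28 09 41
  t1: ac 28 28 09 09 41 41 83
  t2: 09 41 41 83 ac 28 28 09
  t3: ac 28 28 09 28 41 09 83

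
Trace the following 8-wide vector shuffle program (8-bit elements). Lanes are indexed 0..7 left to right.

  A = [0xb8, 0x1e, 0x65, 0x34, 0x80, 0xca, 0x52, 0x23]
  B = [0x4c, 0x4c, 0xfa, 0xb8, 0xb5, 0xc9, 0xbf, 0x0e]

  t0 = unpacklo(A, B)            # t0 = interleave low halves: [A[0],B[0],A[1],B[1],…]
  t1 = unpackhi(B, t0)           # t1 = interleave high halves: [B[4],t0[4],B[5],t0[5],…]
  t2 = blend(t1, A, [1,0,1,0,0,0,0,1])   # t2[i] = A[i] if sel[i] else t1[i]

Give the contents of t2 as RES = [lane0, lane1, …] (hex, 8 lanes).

RES = [0xb8, 0x65, 0x65, 0xfa, 0xbf, 0x34, 0x0e, 0x23]

→ t0 |b8|4c|1e|4c|65|fa|34|b8|
→ t1 |b5|65|c9|fa|bf|34|0e|b8|
→ t2 |b8|65|65|fa|bf|34|0e|23|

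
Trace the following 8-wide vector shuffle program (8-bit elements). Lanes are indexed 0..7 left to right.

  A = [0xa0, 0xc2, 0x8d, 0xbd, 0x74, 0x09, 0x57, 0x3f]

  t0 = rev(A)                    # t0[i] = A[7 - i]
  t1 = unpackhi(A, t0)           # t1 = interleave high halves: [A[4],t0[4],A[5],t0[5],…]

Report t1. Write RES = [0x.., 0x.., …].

→ t0 |3f|57|09|74|bd|8d|c2|a0|
→ t1 |74|bd|09|8d|57|c2|3f|a0|

RES = [ 0x74  0xbd  0x09  0x8d  0x57  0xc2  0x3f  0xa0 ]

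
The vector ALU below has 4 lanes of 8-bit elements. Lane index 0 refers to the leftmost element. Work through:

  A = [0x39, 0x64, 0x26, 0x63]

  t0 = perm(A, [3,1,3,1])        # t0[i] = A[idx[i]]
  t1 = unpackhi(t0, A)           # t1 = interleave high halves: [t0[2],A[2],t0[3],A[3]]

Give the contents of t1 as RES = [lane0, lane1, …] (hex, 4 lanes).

RES = [ 0x63  0x26  0x64  0x63 ]

→ t0 |63|64|63|64|
→ t1 |63|26|64|63|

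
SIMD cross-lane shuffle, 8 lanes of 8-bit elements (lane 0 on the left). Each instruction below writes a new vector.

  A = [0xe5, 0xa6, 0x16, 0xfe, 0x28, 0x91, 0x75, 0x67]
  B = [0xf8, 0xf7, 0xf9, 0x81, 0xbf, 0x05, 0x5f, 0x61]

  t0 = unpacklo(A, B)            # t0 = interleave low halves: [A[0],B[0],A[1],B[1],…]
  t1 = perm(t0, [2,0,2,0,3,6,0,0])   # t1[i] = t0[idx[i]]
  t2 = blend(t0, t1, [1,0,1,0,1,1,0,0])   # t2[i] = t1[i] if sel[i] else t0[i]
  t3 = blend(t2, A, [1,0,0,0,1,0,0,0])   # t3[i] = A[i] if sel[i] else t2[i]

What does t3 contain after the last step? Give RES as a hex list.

→ t0 |e5|f8|a6|f7|16|f9|fe|81|
→ t1 |a6|e5|a6|e5|f7|fe|e5|e5|
→ t2 |a6|f8|a6|f7|f7|fe|fe|81|
→ t3 |e5|f8|a6|f7|28|fe|fe|81|

RES = [0xe5, 0xf8, 0xa6, 0xf7, 0x28, 0xfe, 0xfe, 0x81]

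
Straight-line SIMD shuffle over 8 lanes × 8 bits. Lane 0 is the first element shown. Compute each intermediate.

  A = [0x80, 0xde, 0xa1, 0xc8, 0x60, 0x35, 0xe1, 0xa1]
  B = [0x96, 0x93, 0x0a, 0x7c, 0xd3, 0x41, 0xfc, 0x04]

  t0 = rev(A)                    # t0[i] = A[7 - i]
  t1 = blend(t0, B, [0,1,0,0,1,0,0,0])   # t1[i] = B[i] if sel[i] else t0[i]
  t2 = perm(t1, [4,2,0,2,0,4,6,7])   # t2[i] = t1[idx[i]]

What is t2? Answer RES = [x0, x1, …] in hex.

  t0: a1 e1 35 60 c8 a1 de 80
  t1: a1 93 35 60 d3 a1 de 80
  t2: d3 35 a1 35 a1 d3 de 80

RES = [0xd3, 0x35, 0xa1, 0x35, 0xa1, 0xd3, 0xde, 0x80]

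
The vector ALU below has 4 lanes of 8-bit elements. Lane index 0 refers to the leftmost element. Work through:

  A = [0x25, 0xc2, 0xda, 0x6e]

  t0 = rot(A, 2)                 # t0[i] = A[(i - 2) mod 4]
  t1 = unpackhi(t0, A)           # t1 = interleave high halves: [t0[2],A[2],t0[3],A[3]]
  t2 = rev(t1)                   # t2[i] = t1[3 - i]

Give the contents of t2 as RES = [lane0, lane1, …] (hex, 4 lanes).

RES = [ 0x6e  0xc2  0xda  0x25 ]

t0 = [0xda, 0x6e, 0x25, 0xc2]
t1 = [0x25, 0xda, 0xc2, 0x6e]
t2 = [0x6e, 0xc2, 0xda, 0x25]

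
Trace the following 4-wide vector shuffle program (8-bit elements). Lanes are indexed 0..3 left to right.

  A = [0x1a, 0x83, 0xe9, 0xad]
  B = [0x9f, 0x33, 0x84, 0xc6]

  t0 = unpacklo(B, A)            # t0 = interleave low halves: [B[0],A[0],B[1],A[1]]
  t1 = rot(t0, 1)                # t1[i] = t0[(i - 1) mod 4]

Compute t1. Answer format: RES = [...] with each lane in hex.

t0 = [0x9f, 0x1a, 0x33, 0x83]
t1 = [0x83, 0x9f, 0x1a, 0x33]

RES = [0x83, 0x9f, 0x1a, 0x33]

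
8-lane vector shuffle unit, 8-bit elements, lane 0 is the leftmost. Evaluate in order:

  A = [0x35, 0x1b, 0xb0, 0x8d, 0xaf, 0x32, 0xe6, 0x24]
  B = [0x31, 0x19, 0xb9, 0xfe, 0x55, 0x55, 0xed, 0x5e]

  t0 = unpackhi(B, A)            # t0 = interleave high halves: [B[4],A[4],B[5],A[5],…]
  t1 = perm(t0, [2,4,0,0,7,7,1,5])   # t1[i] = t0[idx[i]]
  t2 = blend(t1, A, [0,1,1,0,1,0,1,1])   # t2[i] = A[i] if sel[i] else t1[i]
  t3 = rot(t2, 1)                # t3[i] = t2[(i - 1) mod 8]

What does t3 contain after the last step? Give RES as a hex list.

RES = [ 0x24  0x55  0x1b  0xb0  0x55  0xaf  0x24  0xe6 ]

→ t0 |55|af|55|32|ed|e6|5e|24|
→ t1 |55|ed|55|55|24|24|af|e6|
→ t2 |55|1b|b0|55|af|24|e6|24|
→ t3 |24|55|1b|b0|55|af|24|e6|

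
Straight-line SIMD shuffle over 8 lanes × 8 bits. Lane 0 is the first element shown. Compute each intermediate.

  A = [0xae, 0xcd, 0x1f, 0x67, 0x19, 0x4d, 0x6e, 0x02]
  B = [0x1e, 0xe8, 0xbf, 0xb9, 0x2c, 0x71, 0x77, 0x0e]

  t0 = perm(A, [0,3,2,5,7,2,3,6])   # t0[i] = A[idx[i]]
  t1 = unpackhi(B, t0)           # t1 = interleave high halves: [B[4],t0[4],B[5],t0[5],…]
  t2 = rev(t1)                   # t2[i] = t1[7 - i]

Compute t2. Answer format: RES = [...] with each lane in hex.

t0 = [0xae, 0x67, 0x1f, 0x4d, 0x02, 0x1f, 0x67, 0x6e]
t1 = [0x2c, 0x02, 0x71, 0x1f, 0x77, 0x67, 0x0e, 0x6e]
t2 = [0x6e, 0x0e, 0x67, 0x77, 0x1f, 0x71, 0x02, 0x2c]

RES = [0x6e, 0x0e, 0x67, 0x77, 0x1f, 0x71, 0x02, 0x2c]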